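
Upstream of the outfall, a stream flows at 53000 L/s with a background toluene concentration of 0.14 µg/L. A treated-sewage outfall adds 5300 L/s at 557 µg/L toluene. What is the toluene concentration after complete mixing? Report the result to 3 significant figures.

Mass balance: C = (53000·0.1400 + 5300·557.0) / 58300 = 2960000/58300 = 50.76 µg/L.

50.8 µg/L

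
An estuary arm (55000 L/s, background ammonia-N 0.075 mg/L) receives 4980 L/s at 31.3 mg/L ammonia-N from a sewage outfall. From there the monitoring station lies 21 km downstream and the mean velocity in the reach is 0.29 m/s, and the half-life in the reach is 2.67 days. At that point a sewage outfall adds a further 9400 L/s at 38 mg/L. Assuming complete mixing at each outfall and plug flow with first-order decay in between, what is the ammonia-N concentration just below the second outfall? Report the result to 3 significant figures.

Flow-weighted average: C = (55000·0.07500 + 4980·31.30) / 59980 = 160000/59980 = 2.668 mg/L; combined flow 59980 L/s.
Travel time t = 21·1000 / 0.29 = 72410 s = 20.11 h.
Half-life 2.67 d → k = ln 2 / 2.67 = 0.2596 d⁻¹.
Applying C = C₀e^(−kt): 2.668 × 0.8045 = 2.146 mg/L.
Second outfall: C = (59980·2.146 + 9400·38.00)/69380 = 7.004 mg/L.

7.00 mg/L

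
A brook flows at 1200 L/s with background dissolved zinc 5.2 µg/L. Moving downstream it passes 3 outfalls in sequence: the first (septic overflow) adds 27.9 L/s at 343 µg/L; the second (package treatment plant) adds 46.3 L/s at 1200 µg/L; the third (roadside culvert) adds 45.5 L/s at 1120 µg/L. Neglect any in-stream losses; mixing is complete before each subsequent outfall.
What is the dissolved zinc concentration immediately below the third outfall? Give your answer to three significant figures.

92.7 µg/L

Outfall 1: combined Q = 1228 L/s; C = (1200·5.200 + 27.90·343.0)/1228 = 12.88 µg/L.
Outfall 2: combined Q = 1274 L/s; C = (1228·12.88 + 46.30·1200)/1274 = 56.01 µg/L.
Outfall 3: combined Q = 1320 L/s; C = (1274·56.01 + 45.50·1120)/1320 = 92.70 µg/L.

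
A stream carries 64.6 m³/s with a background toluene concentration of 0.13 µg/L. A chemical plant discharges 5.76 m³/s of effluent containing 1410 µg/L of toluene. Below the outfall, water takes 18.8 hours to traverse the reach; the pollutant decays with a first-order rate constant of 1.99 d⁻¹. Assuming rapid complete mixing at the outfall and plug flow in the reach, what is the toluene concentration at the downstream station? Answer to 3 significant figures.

24.3 µg/L

Conservation of mass: C = (64.60·0.1300 + 5.760·1410) / 70.36 = 8130/70.36 = 115.5 µg/L.
Decay over the reach: 115.5·exp(−kt) = 115.5·0.2104 = 24.31 µg/L.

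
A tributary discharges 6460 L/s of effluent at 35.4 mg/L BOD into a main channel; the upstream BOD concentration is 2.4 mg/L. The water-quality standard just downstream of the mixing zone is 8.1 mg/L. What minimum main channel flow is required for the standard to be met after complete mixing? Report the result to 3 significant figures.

30900 L/s

Set C_mix = 8.1: (Q·2.400 + 6460·35.40) / (Q + 6460) = 8.1
→ Q = 6460·(35.40 − 8.1)/(8.1 − 2.400) = 30940 L/s.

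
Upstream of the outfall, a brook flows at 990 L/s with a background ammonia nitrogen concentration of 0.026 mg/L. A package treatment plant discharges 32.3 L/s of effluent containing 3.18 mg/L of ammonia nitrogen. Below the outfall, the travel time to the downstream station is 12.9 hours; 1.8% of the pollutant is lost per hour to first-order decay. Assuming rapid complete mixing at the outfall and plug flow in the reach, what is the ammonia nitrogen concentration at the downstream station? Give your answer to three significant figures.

0.0994 mg/L

Conservation of mass: C = (990.0·0.02600 + 32.30·3.180) / 1022 = 128.5/1022 = 0.1257 mg/L.
1.8%/h lost → k = −ln(1 − 0.018) = 0.01816 h⁻¹.
Decay over the reach: 0.1257·exp(−kt) = 0.1257·0.7911 = 0.09940 mg/L.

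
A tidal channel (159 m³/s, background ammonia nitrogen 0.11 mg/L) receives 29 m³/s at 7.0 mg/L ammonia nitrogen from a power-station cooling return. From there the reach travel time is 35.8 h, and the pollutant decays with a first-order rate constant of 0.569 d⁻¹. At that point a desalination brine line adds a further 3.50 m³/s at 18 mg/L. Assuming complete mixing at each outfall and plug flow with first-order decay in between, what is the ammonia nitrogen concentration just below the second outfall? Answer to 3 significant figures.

Mass balance: C = (159.0·0.1100 + 29.00·7.000) / 188.0 = 220.5/188.0 = 1.173 mg/L; combined flow 188.0 m³/s.
After decay, C = 1.173 × e^(−kt) = 1.173 × 0.4279 = 0.5019 mg/L.
Second outfall: C = (188.0·0.5019 + 3.500·18.00)/191.5 = 0.8217 mg/L.

0.822 mg/L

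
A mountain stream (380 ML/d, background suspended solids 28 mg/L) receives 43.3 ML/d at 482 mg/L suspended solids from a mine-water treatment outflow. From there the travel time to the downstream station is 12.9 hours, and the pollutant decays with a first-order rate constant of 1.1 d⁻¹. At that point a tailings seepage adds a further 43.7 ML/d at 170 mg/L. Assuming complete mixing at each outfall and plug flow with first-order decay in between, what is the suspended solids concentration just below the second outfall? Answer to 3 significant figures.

Mixed concentration C = ΣQC/ΣQ = (380.0·28.00 + 43.30·482.0) / 423.3 = 31510/423.3 = 74.44 mg/L; combined flow 423.3 ML/d.
After decay, C = 74.44 × e^(−kt) = 74.44 × 0.5536 = 41.21 mg/L.
Second outfall: C = (423.3·41.21 + 43.70·170.0)/467.0 = 53.26 mg/L.

53.3 mg/L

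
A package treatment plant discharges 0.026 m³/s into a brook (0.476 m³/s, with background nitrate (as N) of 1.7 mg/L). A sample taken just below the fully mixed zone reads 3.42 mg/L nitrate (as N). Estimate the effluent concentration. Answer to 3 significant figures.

Mass balance: 0.4760·1.700 + 0.02600·Cₑ = 0.5020·3.420
→ Cₑ = (0.5020·3.420 − 0.4760·1.700) / 0.02600 = 34.91 mg/L.

34.9 mg/L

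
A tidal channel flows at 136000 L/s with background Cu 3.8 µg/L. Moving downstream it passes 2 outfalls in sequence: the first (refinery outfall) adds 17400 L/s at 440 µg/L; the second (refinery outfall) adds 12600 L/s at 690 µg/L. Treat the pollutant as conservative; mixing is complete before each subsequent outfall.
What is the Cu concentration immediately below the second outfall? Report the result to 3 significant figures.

Below outfall 1: Q → 153400 L/s, C = (136000·3.800 + 17400·440.0)/153400 = 53.28 µg/L.
Below outfall 2: Q → 166000 L/s, C = (153400·53.28 + 12600·690.0)/166000 = 101.6 µg/L.

102 µg/L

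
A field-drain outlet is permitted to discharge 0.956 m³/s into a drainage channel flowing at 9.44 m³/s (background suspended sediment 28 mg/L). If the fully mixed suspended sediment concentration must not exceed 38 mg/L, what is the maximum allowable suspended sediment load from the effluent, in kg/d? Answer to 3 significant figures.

Mass balance at the limit: 9.440·28.00 + 0.9560·Cₑ = 10.40·38 → Cₑ = 136.7 mg/L.
Load = 0.9560 m³/s × 136.7 g/m³ × 86 400 s/d = 11290 kg/d.

11300 kg/d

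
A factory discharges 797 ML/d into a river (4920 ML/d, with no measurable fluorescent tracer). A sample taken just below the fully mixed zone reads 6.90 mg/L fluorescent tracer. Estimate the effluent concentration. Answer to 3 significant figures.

Mass balance: 4920·0 + 797.0·Cₑ = 5717·6.900
→ Cₑ = (5717·6.900 − 4920·0) / 797.0 = 49.49 mg/L.

49.5 mg/L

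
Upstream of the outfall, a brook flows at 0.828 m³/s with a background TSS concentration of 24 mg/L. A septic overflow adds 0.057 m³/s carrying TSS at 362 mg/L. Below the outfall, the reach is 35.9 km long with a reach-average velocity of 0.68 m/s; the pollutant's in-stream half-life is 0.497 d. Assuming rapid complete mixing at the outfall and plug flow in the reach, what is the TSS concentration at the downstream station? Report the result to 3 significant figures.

19.5 mg/L

After mixing, C = (0.8280·24.00 + 0.05700·362.0) / 0.8850 = 40.51/0.8850 = 45.77 mg/L.
Travel time t = 35.9·1000 / 0.68 = 52790 s = 14.67 h.
Half-life 0.497 d → k = ln 2 / 0.497 = 1.395 d⁻¹.
First-order decay: C = 45.77·exp(−k·t) = 45.77·0.4265 = 19.52 mg/L.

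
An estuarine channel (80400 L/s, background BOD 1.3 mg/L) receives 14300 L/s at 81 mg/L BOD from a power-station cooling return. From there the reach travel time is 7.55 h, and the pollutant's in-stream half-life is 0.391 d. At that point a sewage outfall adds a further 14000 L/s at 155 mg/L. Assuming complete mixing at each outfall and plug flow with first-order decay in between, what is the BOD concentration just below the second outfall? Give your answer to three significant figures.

26.6 mg/L

Conservation of mass: C = (80400·1.300 + 14300·81.00) / 94700 = 1263000/94700 = 13.33 mg/L; combined flow 94700 L/s.
Half-life 0.391 d → k = ln 2 / 0.391 = 1.773 d⁻¹.
Decay over the reach: 13.33·exp(−kt) = 13.33·0.5725 = 7.635 mg/L.
Second outfall: C = (94700·7.635 + 14000·155.0)/108700 = 26.61 mg/L.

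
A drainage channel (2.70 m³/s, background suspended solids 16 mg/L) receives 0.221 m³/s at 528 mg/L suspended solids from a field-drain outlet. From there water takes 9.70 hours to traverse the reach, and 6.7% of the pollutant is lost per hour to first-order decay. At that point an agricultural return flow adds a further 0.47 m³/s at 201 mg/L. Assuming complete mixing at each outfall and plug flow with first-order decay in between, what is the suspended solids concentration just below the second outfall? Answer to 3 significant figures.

51.9 mg/L

After mixing, C = (2.700·16.00 + 0.2210·528.0) / 2.921 = 159.9/2.921 = 54.74 mg/L; combined flow 2.921 m³/s.
6.7%/h lost → k = −ln(1 − 0.067) = 0.06935 h⁻¹.
Applying C = C₀e^(−kt): 54.74 × 0.5103 = 27.93 mg/L.
Second outfall: C = (2.921·27.93 + 0.4700·201.0)/3.391 = 51.92 mg/L.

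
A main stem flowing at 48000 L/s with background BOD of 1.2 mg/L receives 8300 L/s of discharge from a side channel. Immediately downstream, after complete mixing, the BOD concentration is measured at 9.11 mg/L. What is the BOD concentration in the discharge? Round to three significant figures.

54.9 mg/L

Mass balance: 48000·1.200 + 8300·Cₑ = 56300·9.110
→ Cₑ = (56300·9.110 − 48000·1.200) / 8300 = 54.85 mg/L.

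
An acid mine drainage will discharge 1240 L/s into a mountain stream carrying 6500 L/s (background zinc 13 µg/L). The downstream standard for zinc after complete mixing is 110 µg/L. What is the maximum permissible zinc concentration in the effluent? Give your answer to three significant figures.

At the limit, (Qr·Cr + Qe·Cₑ)/(Qr + Qe) = 110:
Cₑ = (7740·110 − 6500·13.00) / 1240 = 618.5 µg/L.

618 µg/L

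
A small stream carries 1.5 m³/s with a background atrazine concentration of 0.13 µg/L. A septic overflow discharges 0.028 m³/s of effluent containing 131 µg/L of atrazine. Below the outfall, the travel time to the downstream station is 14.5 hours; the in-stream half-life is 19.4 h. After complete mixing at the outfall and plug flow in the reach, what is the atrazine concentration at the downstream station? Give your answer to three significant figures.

Flow-weighted average: C = (1.500·0.1300 + 0.02800·131.0) / 1.528 = 3.863/1.528 = 2.528 µg/L.
Half-life 19.4 h → k = ln 2 / 19.4 = 0.03573 h⁻¹ = 0.8575 d⁻¹.
First-order decay: C = 2.528·exp(−k·t) = 2.528·0.5957 = 1.506 µg/L.

1.51 µg/L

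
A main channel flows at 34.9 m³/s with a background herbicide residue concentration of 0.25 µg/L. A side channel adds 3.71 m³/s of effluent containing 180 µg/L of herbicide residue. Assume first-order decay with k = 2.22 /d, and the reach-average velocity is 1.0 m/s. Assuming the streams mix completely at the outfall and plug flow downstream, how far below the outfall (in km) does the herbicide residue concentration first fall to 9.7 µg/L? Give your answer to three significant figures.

23.0 km

Conservation of mass: C = (34.90·0.2500 + 3.710·180.0) / 38.61 = 676.5/38.61 = 17.52 µg/L.
Set 17.52·exp(−k·t) = 9.7 → t = ln(17.52/9.7)/k = 23010 s = 6.393 h.
Distance = v·t = 1.0·23010 = 23010 m = 23.01 km.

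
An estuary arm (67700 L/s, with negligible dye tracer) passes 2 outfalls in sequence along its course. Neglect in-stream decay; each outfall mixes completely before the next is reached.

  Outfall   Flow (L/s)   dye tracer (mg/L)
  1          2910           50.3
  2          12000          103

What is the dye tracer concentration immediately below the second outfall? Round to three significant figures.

Below outfall 1: Q → 70610 L/s, C = (67700·0 + 2910·50.30)/70610 = 2.073 mg/L.
Below outfall 2: Q → 82610 L/s, C = (70610·2.073 + 12000·103.0)/82610 = 16.73 mg/L.

16.7 mg/L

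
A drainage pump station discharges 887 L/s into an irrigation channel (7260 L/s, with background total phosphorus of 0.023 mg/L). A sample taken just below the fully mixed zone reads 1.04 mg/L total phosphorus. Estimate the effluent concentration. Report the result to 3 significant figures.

9.36 mg/L

Mass balance: 7260·0.02300 + 887.0·Cₑ = 8147·1.040
→ Cₑ = (8147·1.040 − 7260·0.02300) / 887.0 = 9.364 mg/L.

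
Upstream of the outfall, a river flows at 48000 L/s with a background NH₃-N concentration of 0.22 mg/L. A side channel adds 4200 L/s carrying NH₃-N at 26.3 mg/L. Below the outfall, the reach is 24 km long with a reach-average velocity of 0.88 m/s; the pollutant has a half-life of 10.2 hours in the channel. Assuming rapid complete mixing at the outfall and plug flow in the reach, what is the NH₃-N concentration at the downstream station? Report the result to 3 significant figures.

1.39 mg/L

Mixed concentration C = ΣQC/ΣQ = (48000·0.2200 + 4200·26.30) / 52200 = 121000/52200 = 2.318 mg/L.
Travel time t = 24·1000 / 0.88 = 27270 s = 7.576 h.
Half-life 10.2 h → k = ln 2 / 10.2 = 0.06796 h⁻¹ = 1.631 d⁻¹.
Decay over the reach: 2.318·exp(−kt) = 2.318·0.5976 = 1.385 mg/L.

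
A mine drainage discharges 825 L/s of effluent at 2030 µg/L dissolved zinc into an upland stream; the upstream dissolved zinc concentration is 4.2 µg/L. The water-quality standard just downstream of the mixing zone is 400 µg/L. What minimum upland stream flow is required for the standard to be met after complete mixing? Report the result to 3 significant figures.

3400 L/s

Set C_mix = 400: (Q·4.200 + 825.0·2030) / (Q + 825.0) = 400
→ Q = 825.0·(2030 − 400)/(400 − 4.200) = 3398 L/s.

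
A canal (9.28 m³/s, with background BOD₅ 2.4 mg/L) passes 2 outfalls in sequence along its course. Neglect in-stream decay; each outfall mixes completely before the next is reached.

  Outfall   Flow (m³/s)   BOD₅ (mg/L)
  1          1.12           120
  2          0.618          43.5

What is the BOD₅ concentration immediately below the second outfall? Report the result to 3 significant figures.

16.7 mg/L

After outfall 1: Q = 9.280 + 1.120 = 10.40 m³/s; C = (9.280·2.400 + 1.120·120.0)/10.40 = 15.06 mg/L.
After outfall 2: Q = 10.40 + 0.6180 = 11.02 m³/s; C = (10.40·15.06 + 0.6180·43.50)/11.02 = 16.66 mg/L.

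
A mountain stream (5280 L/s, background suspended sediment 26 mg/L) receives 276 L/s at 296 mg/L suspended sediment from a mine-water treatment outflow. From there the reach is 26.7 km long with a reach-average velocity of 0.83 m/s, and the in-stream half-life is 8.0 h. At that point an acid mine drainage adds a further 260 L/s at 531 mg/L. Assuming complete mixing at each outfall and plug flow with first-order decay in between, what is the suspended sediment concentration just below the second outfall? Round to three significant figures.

41.1 mg/L

Conservation of mass: C = (5280·26.00 + 276.0·296.0) / 5556 = 219000/5556 = 39.41 mg/L; combined flow 5556 L/s.
Travel time t = 26.7·1000 / 0.83 = 32170 s = 8.936 h.
Half-life 8.0 h → k = ln 2 / 8.0 = 0.08664 h⁻¹ = 2.079 d⁻¹.
Applying C = C₀e^(−kt): 39.41 × 0.4611 = 18.17 mg/L.
At the second outfall, C = (5556·18.17 + 260.0·531.0) / (5556 + 260.0) = 41.10 mg/L.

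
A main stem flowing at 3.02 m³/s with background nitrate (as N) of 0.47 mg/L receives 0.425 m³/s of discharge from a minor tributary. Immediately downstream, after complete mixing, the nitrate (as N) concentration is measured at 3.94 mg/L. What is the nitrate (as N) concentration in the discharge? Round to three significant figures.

28.6 mg/L

Mass balance: 3.020·0.4700 + 0.4250·Cₑ = 3.445·3.940
→ Cₑ = (3.445·3.940 − 3.020·0.4700) / 0.4250 = 28.60 mg/L.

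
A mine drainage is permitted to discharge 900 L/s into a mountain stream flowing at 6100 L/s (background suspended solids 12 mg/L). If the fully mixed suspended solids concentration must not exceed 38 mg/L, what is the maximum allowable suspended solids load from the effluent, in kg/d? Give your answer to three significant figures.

Mass balance at the limit: 6100·12.00 + 900.0·Cₑ = 7000·38 → Cₑ = 214.2 mg/L.
900.0 L/s = 0.9000 m³/s. Load = 0.9000 m³/s × 214.2 g/m³ × 86 400 s/d = 16660 kg/d.

16700 kg/d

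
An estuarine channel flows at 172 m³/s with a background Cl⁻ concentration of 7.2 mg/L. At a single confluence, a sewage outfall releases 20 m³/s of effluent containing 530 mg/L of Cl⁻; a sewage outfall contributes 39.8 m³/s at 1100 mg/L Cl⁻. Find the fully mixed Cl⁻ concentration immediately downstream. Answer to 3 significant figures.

240 mg/L

Flow-weighted average: C = (172.0·7.200 + 20.00·530.0 + 39.80·1100) / 231.8 = 55620/231.8 = 239.9 mg/L.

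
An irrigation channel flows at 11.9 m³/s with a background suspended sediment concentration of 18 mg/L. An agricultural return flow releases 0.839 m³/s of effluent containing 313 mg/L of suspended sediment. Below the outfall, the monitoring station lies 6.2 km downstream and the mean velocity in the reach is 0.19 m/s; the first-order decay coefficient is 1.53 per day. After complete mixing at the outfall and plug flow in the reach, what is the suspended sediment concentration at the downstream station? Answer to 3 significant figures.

Mass balance: C = (11.90·18.00 + 0.8390·313.0) / 12.74 = 476.8/12.74 = 37.43 mg/L.
Travel time t = 6.2·1000 / 0.19 = 32630 s = 9.064 h.
Decay over the reach: 37.43·exp(−kt) = 37.43·0.5611 = 21.00 mg/L.

21.0 mg/L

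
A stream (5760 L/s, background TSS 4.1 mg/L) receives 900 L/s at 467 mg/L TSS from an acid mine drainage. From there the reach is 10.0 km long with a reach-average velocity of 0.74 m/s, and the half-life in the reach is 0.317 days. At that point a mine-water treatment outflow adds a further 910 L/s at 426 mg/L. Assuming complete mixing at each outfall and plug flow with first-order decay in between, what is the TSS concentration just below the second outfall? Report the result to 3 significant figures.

Mixed concentration C = ΣQC/ΣQ = (5760·4.100 + 900.0·467.0) / 6660 = 443900/6660 = 66.65 mg/L; combined flow 6660 L/s.
Travel time t = 10.0·1000 / 0.74 = 13510 s = 3.754 h.
Half-life 0.317 d → k = ln 2 / 0.317 = 2.187 d⁻¹.
First-order decay: C = 66.65·exp(−k·t) = 66.65·0.7104 = 47.35 mg/L.
At the second outfall, C = (6660·47.35 + 910.0·426.0) / (6660 + 910.0) = 92.87 mg/L.

92.9 mg/L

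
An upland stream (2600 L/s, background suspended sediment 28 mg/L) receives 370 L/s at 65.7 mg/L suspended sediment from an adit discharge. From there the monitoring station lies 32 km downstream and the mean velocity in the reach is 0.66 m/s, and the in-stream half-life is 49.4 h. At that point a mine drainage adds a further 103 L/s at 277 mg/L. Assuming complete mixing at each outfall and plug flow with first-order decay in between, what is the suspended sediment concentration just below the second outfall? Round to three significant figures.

35.4 mg/L

After mixing, C = (2600·28.00 + 370.0·65.70) / 2970 = 97110/2970 = 32.70 mg/L; combined flow 2970 L/s.
Travel time t = 32·1000 / 0.66 = 48480 s = 13.47 h.
Half-life 49.4 h → k = ln 2 / 49.4 = 0.01403 h⁻¹ = 0.3368 d⁻¹.
Applying C = C₀e^(−kt): 32.70 × 0.8278 = 27.07 mg/L.
At the second outfall, C = (2970·27.07 + 103.0·277.0) / (2970 + 103.0) = 35.44 mg/L.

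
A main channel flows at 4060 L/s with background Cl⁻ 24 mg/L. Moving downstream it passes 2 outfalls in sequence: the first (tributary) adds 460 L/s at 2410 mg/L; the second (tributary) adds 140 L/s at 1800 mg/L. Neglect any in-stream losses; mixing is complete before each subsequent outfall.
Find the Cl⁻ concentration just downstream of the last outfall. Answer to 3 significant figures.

313 mg/L

After outfall 1: Q = 4060 + 460.0 = 4520 L/s; C = (4060·24.00 + 460.0·2410)/4520 = 266.8 mg/L.
After outfall 2: Q = 4520 + 140.0 = 4660 L/s; C = (4520·266.8 + 140.0·1800)/4660 = 312.9 mg/L.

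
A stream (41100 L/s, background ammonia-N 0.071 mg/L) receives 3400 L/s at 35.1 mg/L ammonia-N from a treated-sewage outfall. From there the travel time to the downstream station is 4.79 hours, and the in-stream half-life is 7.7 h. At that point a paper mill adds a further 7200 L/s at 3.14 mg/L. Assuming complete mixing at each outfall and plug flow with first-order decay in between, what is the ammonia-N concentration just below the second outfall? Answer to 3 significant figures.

1.97 mg/L

Mixed concentration C = ΣQC/ΣQ = (41100·0.07100 + 3400·35.10) / 44500 = 122300/44500 = 2.747 mg/L; combined flow 44500 L/s.
Half-life 7.7 h → k = ln 2 / 7.7 = 0.09002 h⁻¹ = 2.160 d⁻¹.
Applying C = C₀e^(−kt): 2.747 × 0.6497 = 1.785 mg/L.
At the second outfall, C = (44500·1.785 + 7200·3.140) / (44500 + 7200) = 1.974 mg/L.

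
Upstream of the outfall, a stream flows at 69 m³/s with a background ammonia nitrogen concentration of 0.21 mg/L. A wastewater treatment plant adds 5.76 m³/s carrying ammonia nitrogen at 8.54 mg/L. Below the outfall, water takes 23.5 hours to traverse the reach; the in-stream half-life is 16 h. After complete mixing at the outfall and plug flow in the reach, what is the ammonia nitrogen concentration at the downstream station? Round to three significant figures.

0.308 mg/L

After mixing, C = (69.00·0.2100 + 5.760·8.540) / 74.76 = 63.68/74.76 = 0.8518 mg/L.
Half-life 16 h → k = ln 2 / 16 = 0.04332 h⁻¹ = 1.040 d⁻¹.
Decay over the reach: 0.8518·exp(−kt) = 0.8518·0.3613 = 0.3078 mg/L.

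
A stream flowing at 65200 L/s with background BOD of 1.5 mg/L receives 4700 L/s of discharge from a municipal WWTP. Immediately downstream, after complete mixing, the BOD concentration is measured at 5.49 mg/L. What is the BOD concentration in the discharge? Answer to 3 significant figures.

60.8 mg/L

Mass balance: 65200·1.500 + 4700·Cₑ = 69900·5.490
→ Cₑ = (69900·5.490 − 65200·1.500) / 4700 = 60.84 mg/L.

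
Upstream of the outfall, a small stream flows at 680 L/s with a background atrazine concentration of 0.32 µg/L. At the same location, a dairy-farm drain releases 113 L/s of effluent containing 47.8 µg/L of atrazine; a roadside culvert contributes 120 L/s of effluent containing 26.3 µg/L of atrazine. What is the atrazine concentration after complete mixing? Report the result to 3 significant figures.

After mixing, C = (680.0·0.3200 + 113.0·47.80 + 120.0·26.30) / 913.0 = 8775/913.0 = 9.611 µg/L.

9.61 µg/L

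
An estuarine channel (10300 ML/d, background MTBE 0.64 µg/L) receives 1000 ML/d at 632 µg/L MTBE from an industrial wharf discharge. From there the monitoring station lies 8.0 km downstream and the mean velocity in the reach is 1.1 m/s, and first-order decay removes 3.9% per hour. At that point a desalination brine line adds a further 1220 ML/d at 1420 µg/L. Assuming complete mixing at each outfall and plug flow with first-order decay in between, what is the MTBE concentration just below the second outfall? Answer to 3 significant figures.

185 µg/L

Mixed concentration C = ΣQC/ΣQ = (10300·0.6400 + 1000·632.0) / 11300 = 638600/11300 = 56.51 µg/L; combined flow 11300 ML/d.
Travel time t = 8.0·1000 / 1.1 = 7273 s = 2.020 h.
3.9%/h lost → k = −ln(1 − 0.039) = 0.03978 h⁻¹.
First-order decay: C = 56.51·exp(−k·t) = 56.51·0.9228 = 52.15 µg/L.
At the second outfall, C = (11300·52.15 + 1220·1420) / (11300 + 1220) = 185.4 µg/L.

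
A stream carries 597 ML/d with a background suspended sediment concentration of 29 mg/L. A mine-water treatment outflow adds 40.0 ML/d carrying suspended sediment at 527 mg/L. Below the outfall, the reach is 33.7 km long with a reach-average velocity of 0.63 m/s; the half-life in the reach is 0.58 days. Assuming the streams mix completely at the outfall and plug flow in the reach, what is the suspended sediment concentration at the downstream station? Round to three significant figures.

28.8 mg/L

Flow-weighted average: C = (597.0·29.00 + 40.00·527.0) / 637.0 = 38390/637.0 = 60.27 mg/L.
Travel time t = 33.7·1000 / 0.63 = 53490 s = 14.86 h.
Half-life 0.58 d → k = ln 2 / 0.58 = 1.195 d⁻¹.
First-order decay: C = 60.27·exp(−k·t) = 60.27·0.4772 = 28.76 mg/L.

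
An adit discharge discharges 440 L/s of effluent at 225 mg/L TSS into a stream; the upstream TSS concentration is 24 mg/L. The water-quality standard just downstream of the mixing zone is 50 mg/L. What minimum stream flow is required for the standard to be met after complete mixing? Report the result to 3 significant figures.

Set C_mix = 50: (Q·24.00 + 440.0·225.0) / (Q + 440.0) = 50
→ Q = 440.0·(225.0 − 50)/(50 − 24.00) = 2962 L/s.

2960 L/s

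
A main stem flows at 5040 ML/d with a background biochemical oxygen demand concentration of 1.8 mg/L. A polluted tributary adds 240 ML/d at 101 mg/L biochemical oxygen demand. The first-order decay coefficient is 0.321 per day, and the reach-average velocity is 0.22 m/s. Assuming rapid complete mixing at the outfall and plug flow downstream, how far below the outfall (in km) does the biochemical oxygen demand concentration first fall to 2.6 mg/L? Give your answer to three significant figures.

52.5 km

Flow-weighted average: C = (5040·1.800 + 240.0·101.0) / 5280 = 33310/5280 = 6.309 mg/L.
Set 6.309·exp(−k·t) = 2.6 → t = ln(6.309/2.6)/k = 238600 s = 66.28 h.
Distance = v·t = 0.22·238600 = 52490 m = 52.49 km.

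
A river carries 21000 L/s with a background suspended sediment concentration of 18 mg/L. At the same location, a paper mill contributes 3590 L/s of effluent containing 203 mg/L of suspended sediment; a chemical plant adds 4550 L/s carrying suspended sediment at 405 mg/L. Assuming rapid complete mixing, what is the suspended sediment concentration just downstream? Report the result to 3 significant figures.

Flow-weighted average: C = (21000·18.00 + 3590·203.0 + 4550·405.0) / 29140 = 2950000/29140 = 101.2 mg/L.

101 mg/L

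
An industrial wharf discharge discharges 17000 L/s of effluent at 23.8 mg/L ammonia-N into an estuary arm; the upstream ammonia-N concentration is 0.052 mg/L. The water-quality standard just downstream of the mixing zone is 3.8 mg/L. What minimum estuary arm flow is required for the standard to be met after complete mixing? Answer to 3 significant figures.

Set C_mix = 3.8: (Q·0.05200 + 17000·23.80) / (Q + 17000) = 3.8
→ Q = 17000·(23.80 − 3.8)/(3.8 − 0.05200) = 90720 L/s.

90700 L/s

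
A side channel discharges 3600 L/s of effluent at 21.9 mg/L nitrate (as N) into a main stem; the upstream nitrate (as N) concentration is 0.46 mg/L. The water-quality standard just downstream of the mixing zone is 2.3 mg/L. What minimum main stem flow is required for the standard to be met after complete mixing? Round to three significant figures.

38300 L/s

Set C_mix = 2.3: (Q·0.4600 + 3600·21.90) / (Q + 3600) = 2.3
→ Q = 3600·(21.90 − 2.3)/(2.3 − 0.4600) = 38350 L/s.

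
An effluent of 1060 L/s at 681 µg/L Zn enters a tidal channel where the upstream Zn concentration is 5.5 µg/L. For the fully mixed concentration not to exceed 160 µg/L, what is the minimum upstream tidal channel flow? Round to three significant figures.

3570 L/s

Set C_mix = 160: (Q·5.500 + 1060·681.0) / (Q + 1060) = 160
→ Q = 1060·(681.0 − 160)/(160 − 5.500) = 3574 L/s.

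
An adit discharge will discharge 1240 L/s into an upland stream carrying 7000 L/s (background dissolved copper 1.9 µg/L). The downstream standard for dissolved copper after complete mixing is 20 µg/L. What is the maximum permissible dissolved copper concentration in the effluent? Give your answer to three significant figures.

122 µg/L

At the limit, (Qr·Cr + Qe·Cₑ)/(Qr + Qe) = 20:
Cₑ = (8240·20 − 7000·1.900) / 1240 = 122.2 µg/L.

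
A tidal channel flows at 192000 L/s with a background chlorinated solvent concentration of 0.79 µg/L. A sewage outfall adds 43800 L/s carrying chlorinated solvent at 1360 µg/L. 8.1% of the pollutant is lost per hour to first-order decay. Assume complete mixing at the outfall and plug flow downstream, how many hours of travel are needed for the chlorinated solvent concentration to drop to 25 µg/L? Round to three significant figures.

27.4 h

Mass balance: C = (192000·0.7900 + 43800·1360) / 235800 = 59720000/235800 = 253.3 µg/L.
8.1%/h lost → k = −ln(1 − 0.081) = 0.08447 h⁻¹.
253.3·exp(−k·t) = 25 → t = ln(253.3/25)/k = 98690 s = 27.41 h.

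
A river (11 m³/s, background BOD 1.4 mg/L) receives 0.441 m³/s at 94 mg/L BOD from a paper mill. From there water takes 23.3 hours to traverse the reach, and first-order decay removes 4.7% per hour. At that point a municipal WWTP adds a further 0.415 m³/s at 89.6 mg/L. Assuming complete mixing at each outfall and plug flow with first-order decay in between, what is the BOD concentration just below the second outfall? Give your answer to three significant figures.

4.70 mg/L

Mixed concentration C = ΣQC/ΣQ = (11.00·1.400 + 0.4410·94.00) / 11.44 = 56.85/11.44 = 4.969 mg/L; combined flow 11.44 m³/s.
4.7%/h lost → k = −ln(1 − 0.047) = 0.04814 h⁻¹.
Applying C = C₀e^(−kt): 4.969 × 0.3257 = 1.619 mg/L.
At the second outfall, C = (11.44·1.619 + 0.4150·89.60) / (11.44 + 0.4150) = 4.698 mg/L.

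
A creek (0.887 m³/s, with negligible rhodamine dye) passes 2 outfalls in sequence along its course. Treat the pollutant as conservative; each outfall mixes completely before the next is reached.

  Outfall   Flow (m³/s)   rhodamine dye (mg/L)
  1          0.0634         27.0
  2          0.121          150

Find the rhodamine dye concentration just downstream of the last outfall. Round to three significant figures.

Outfall 1: combined Q = 0.9504 m³/s; C = (0.8870·0 + 0.06340·27.00)/0.9504 = 1.801 mg/L.
Outfall 2: combined Q = 1.071 m³/s; C = (0.9504·1.801 + 0.1210·150.0)/1.071 = 18.54 mg/L.

18.5 mg/L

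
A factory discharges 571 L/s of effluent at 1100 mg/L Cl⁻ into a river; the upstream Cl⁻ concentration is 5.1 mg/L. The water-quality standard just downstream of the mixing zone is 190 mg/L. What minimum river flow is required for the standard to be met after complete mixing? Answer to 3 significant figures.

Set C_mix = 190: (Q·5.100 + 571.0·1100) / (Q + 571.0) = 190
→ Q = 571.0·(1100 − 190)/(190 − 5.100) = 2810 L/s.

2810 L/s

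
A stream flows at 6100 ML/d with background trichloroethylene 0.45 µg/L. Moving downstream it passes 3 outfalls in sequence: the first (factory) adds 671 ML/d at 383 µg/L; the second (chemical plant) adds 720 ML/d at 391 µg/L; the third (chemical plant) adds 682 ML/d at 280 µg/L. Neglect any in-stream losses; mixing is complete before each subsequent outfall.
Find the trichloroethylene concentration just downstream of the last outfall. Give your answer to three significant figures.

89.6 µg/L

Below outfall 1: Q → 6771 ML/d, C = (6100·0.4500 + 671.0·383.0)/6771 = 38.36 µg/L.
Below outfall 2: Q → 7491 ML/d, C = (6771·38.36 + 720.0·391.0)/7491 = 72.25 µg/L.
Below outfall 3: Q → 8173 ML/d, C = (7491·72.25 + 682.0·280.0)/8173 = 89.59 µg/L.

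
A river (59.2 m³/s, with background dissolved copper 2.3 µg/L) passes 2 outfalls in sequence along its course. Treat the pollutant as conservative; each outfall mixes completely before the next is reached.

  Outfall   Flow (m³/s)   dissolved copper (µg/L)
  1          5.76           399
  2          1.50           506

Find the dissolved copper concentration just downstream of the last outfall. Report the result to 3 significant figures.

48.0 µg/L

Below outfall 1: Q → 64.96 m³/s, C = (59.20·2.300 + 5.760·399.0)/64.96 = 37.48 µg/L.
Below outfall 2: Q → 66.46 m³/s, C = (64.96·37.48 + 1.500·506.0)/66.46 = 48.05 µg/L.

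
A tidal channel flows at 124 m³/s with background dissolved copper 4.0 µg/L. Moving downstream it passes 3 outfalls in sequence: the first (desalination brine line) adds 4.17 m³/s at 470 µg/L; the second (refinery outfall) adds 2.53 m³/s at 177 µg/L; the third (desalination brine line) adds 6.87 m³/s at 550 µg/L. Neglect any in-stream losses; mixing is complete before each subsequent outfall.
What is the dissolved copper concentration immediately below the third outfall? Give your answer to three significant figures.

48.6 µg/L

Outfall 1: combined Q = 128.2 m³/s; C = (124.0·4.000 + 4.170·470.0)/128.2 = 19.16 µg/L.
Outfall 2: combined Q = 130.7 m³/s; C = (128.2·19.16 + 2.530·177.0)/130.7 = 22.22 µg/L.
Outfall 3: combined Q = 137.6 m³/s; C = (130.7·22.22 + 6.870·550.0)/137.6 = 48.57 µg/L.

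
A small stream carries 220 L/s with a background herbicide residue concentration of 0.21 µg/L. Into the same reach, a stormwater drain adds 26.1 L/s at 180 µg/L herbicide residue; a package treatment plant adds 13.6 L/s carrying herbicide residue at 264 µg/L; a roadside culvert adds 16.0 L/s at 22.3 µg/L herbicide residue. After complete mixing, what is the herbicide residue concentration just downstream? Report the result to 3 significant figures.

31.5 µg/L

Mixed concentration C = ΣQC/ΣQ = (220.0·0.2100 + 26.10·180.0 + 13.60·264.0 + 16.00·22.30) / 275.7 = 8691/275.7 = 31.52 µg/L.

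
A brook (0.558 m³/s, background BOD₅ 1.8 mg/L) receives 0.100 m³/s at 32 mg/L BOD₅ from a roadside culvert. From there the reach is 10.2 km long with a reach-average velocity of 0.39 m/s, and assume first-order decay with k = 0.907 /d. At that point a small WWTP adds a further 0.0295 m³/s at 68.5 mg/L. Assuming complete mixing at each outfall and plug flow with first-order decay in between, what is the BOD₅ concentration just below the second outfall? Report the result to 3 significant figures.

Mixed concentration C = ΣQC/ΣQ = (0.5580·1.800 + 0.1000·32.00) / 0.6580 = 4.204/0.6580 = 6.390 mg/L; combined flow 0.6580 m³/s.
Travel time t = 10.2·1000 / 0.39 = 26150 s = 7.265 h.
Applying C = C₀e^(−kt): 6.390 × 0.7599 = 4.856 mg/L.
Second outfall: C = (0.6580·4.856 + 0.02950·68.50)/0.6875 = 7.586 mg/L.

7.59 mg/L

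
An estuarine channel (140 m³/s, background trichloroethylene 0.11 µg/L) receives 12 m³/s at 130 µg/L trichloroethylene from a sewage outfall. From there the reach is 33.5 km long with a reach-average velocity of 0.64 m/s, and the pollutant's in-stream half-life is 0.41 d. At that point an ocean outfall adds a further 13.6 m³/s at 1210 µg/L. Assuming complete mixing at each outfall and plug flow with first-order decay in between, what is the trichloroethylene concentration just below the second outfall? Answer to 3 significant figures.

103 µg/L

Mass balance: C = (140.0·0.1100 + 12.00·130.0) / 152.0 = 1575/152.0 = 10.36 µg/L; combined flow 152.0 m³/s.
Travel time t = 33.5·1000 / 0.64 = 52340 s = 14.54 h.
Half-life 0.41 d → k = ln 2 / 0.41 = 1.691 d⁻¹.
First-order decay: C = 10.36·exp(−k·t) = 10.36·0.3591 = 3.722 µg/L.
At the second outfall, C = (152.0·3.722 + 13.60·1210) / (152.0 + 13.60) = 102.8 µg/L.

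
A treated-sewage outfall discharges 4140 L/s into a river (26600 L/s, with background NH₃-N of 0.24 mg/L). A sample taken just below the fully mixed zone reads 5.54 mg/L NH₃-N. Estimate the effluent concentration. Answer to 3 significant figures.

Mass balance: 26600·0.2400 + 4140·Cₑ = 30740·5.540
→ Cₑ = (30740·5.540 − 26600·0.2400) / 4140 = 39.59 mg/L.

39.6 mg/L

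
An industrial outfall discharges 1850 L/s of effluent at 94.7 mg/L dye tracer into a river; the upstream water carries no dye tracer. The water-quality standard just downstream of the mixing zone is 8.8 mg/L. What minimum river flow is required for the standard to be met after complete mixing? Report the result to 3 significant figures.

18100 L/s

Set C_mix = 8.8: (Q·0 + 1850·94.70) / (Q + 1850) = 8.8
→ Q = 1850·(94.70 − 8.8)/(8.8 − 0) = 18060 L/s.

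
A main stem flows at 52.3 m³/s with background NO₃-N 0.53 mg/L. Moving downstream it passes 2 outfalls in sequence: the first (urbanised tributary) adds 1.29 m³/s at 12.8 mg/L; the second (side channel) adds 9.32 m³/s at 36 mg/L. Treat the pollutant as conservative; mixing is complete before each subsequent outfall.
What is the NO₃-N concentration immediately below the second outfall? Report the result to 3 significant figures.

6.04 mg/L

After outfall 1: Q = 52.30 + 1.290 = 53.59 m³/s; C = (52.30·0.5300 + 1.290·12.80)/53.59 = 0.8254 mg/L.
After outfall 2: Q = 53.59 + 9.320 = 62.91 m³/s; C = (53.59·0.8254 + 9.320·36.00)/62.91 = 6.036 mg/L.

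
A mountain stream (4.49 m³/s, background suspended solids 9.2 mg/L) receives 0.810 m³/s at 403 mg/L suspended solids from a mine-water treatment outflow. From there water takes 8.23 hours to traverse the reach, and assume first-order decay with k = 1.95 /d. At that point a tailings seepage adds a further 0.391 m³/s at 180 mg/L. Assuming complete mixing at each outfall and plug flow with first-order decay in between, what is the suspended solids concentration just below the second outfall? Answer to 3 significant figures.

45.5 mg/L

Conservation of mass: C = (4.490·9.200 + 0.8100·403.0) / 5.300 = 367.7/5.300 = 69.38 mg/L; combined flow 5.300 m³/s.
First-order decay: C = 69.38·exp(−k·t) = 69.38·0.5124 = 35.55 mg/L.
At the second outfall, C = (5.300·35.55 + 0.3910·180.0) / (5.300 + 0.3910) = 45.48 mg/L.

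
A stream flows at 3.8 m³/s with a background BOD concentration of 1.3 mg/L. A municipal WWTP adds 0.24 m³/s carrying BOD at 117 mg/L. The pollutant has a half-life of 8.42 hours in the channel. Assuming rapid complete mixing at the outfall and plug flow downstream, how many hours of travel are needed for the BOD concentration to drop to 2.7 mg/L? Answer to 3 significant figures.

13.5 h

After mixing, C = (3.800·1.300 + 0.2400·117.0) / 4.040 = 33.02/4.040 = 8.173 mg/L.
Half-life 8.42 h → k = ln 2 / 8.42 = 0.08232 h⁻¹ = 1.976 d⁻¹.
8.173·exp(−k·t) = 2.7 → t = ln(8.173/2.7)/k = 48440 s = 13.45 h.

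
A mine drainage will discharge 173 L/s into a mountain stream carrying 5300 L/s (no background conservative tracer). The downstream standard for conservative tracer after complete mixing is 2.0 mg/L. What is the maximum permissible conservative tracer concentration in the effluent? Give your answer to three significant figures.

At the limit, (Qr·Cr + Qe·Cₑ)/(Qr + Qe) = 2.0:
Cₑ = (5473·2.0 − 5300·0) / 173.0 = 63.27 mg/L.

63.3 mg/L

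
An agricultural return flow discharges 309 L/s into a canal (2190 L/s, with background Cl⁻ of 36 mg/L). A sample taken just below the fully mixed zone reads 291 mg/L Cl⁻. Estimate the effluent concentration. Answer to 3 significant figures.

Mass balance: 2190·36.00 + 309.0·Cₑ = 2499·291.0
→ Cₑ = (2499·291.0 − 2190·36.00) / 309.0 = 2098 mg/L.

2100 mg/L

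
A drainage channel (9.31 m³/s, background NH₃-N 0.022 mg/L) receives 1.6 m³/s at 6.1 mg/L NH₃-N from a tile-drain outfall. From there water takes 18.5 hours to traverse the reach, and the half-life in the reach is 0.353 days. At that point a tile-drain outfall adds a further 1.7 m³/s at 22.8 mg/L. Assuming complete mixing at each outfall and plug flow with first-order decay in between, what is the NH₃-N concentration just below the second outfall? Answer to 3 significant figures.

3.25 mg/L

Flow-weighted average: C = (9.310·0.02200 + 1.600·6.100) / 10.91 = 9.965/10.91 = 0.9134 mg/L; combined flow 10.91 m³/s.
Half-life 0.353 d → k = ln 2 / 0.353 = 1.964 d⁻¹.
Applying C = C₀e^(−kt): 0.9134 × 0.2201 = 0.2010 mg/L.
Second outfall: C = (10.91·0.2010 + 1.700·22.80)/12.61 = 3.248 mg/L.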